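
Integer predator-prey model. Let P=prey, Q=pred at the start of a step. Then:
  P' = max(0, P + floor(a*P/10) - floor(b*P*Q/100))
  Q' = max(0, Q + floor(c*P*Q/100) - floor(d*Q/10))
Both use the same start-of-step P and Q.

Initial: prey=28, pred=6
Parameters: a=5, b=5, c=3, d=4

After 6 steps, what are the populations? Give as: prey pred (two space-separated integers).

Step 1: prey: 28+14-8=34; pred: 6+5-2=9
Step 2: prey: 34+17-15=36; pred: 9+9-3=15
Step 3: prey: 36+18-27=27; pred: 15+16-6=25
Step 4: prey: 27+13-33=7; pred: 25+20-10=35
Step 5: prey: 7+3-12=0; pred: 35+7-14=28
Step 6: prey: 0+0-0=0; pred: 28+0-11=17

Answer: 0 17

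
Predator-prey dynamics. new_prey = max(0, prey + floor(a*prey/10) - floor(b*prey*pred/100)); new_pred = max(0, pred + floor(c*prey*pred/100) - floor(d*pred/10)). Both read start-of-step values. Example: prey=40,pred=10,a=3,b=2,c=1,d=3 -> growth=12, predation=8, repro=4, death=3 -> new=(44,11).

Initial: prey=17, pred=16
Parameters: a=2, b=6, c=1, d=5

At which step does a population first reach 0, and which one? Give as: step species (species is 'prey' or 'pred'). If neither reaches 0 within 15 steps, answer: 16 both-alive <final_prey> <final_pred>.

Step 1: prey: 17+3-16=4; pred: 16+2-8=10
Step 2: prey: 4+0-2=2; pred: 10+0-5=5
Step 3: prey: 2+0-0=2; pred: 5+0-2=3
Step 4: prey: 2+0-0=2; pred: 3+0-1=2
Step 5: prey: 2+0-0=2; pred: 2+0-1=1
Step 6: prey: 2+0-0=2; pred: 1+0-0=1
Steps 7-15: state stable at prey=2, pred=1 (no change)
No extinction within 15 steps

Answer: 16 both-alive 2 1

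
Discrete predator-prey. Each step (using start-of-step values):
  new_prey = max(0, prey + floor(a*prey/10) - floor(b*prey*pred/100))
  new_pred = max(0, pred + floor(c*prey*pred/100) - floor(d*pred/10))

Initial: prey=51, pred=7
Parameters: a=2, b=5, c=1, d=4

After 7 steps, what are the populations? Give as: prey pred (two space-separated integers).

Step 1: prey: 51+10-17=44; pred: 7+3-2=8
Step 2: prey: 44+8-17=35; pred: 8+3-3=8
Step 3: prey: 35+7-14=28; pred: 8+2-3=7
Step 4: prey: 28+5-9=24; pred: 7+1-2=6
Step 5: prey: 24+4-7=21; pred: 6+1-2=5
Step 6: prey: 21+4-5=20; pred: 5+1-2=4
Step 7: prey: 20+4-4=20; pred: 4+0-1=3

Answer: 20 3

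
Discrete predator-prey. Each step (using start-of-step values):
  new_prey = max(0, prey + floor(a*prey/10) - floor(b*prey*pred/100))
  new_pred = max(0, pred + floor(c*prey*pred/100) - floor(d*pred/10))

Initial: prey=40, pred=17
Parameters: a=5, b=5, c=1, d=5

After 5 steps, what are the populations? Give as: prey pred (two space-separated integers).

Step 1: prey: 40+20-34=26; pred: 17+6-8=15
Step 2: prey: 26+13-19=20; pred: 15+3-7=11
Step 3: prey: 20+10-11=19; pred: 11+2-5=8
Step 4: prey: 19+9-7=21; pred: 8+1-4=5
Step 5: prey: 21+10-5=26; pred: 5+1-2=4

Answer: 26 4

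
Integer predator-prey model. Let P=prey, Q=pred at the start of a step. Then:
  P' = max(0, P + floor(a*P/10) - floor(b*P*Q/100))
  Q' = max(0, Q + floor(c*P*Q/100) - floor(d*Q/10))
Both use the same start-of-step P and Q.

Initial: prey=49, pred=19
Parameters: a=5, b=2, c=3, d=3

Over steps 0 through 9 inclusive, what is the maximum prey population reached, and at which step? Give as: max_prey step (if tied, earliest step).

Step 1: prey: 49+24-18=55; pred: 19+27-5=41
Step 2: prey: 55+27-45=37; pred: 41+67-12=96
Step 3: prey: 37+18-71=0; pred: 96+106-28=174
Step 4: prey: 0+0-0=0; pred: 174+0-52=122
Step 5: prey: 0+0-0=0; pred: 122+0-36=86
Step 6: prey: 0+0-0=0; pred: 86+0-25=61
Step 7: prey: 0+0-0=0; pred: 61+0-18=43
Step 8: prey: 0+0-0=0; pred: 43+0-12=31
Step 9: prey: 0+0-0=0; pred: 31+0-9=22
Max prey = 55 at step 1

Answer: 55 1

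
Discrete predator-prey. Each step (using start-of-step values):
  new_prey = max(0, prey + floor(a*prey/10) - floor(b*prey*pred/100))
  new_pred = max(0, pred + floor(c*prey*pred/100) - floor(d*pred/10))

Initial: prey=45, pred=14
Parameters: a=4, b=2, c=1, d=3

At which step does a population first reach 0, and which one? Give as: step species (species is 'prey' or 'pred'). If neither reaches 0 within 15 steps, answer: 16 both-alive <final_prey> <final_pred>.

Step 1: prey: 45+18-12=51; pred: 14+6-4=16
Step 2: prey: 51+20-16=55; pred: 16+8-4=20
Step 3: prey: 55+22-22=55; pred: 20+11-6=25
Step 4: prey: 55+22-27=50; pred: 25+13-7=31
Step 5: prey: 50+20-31=39; pred: 31+15-9=37
Step 6: prey: 39+15-28=26; pred: 37+14-11=40
Step 7: prey: 26+10-20=16; pred: 40+10-12=38
Step 8: prey: 16+6-12=10; pred: 38+6-11=33
Step 9: prey: 10+4-6=8; pred: 33+3-9=27
Step 10: prey: 8+3-4=7; pred: 27+2-8=21
Step 11: prey: 7+2-2=7; pred: 21+1-6=16
Step 12: prey: 7+2-2=7; pred: 16+1-4=13
Step 13: prey: 7+2-1=8; pred: 13+0-3=10
Step 14: prey: 8+3-1=10; pred: 10+0-3=7
Step 15: prey: 10+4-1=13; pred: 7+0-2=5
No extinction within 15 steps

Answer: 16 both-alive 13 5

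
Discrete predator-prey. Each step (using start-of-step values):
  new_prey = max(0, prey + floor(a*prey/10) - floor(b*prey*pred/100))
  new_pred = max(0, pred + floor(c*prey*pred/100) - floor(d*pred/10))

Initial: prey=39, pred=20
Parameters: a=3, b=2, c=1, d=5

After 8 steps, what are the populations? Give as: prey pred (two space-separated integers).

Step 1: prey: 39+11-15=35; pred: 20+7-10=17
Step 2: prey: 35+10-11=34; pred: 17+5-8=14
Step 3: prey: 34+10-9=35; pred: 14+4-7=11
Step 4: prey: 35+10-7=38; pred: 11+3-5=9
Step 5: prey: 38+11-6=43; pred: 9+3-4=8
Step 6: prey: 43+12-6=49; pred: 8+3-4=7
Step 7: prey: 49+14-6=57; pred: 7+3-3=7
Step 8: prey: 57+17-7=67; pred: 7+3-3=7

Answer: 67 7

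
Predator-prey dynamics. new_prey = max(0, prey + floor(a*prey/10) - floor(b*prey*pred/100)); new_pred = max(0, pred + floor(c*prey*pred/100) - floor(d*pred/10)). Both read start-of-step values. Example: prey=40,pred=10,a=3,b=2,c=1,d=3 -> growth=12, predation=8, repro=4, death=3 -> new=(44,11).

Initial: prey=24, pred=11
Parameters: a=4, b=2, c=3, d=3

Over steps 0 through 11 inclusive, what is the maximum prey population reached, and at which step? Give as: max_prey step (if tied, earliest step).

Step 1: prey: 24+9-5=28; pred: 11+7-3=15
Step 2: prey: 28+11-8=31; pred: 15+12-4=23
Step 3: prey: 31+12-14=29; pred: 23+21-6=38
Step 4: prey: 29+11-22=18; pred: 38+33-11=60
Step 5: prey: 18+7-21=4; pred: 60+32-18=74
Step 6: prey: 4+1-5=0; pred: 74+8-22=60
Step 7: prey: 0+0-0=0; pred: 60+0-18=42
Step 8: prey: 0+0-0=0; pred: 42+0-12=30
Step 9: prey: 0+0-0=0; pred: 30+0-9=21
Step 10: prey: 0+0-0=0; pred: 21+0-6=15
Step 11: prey: 0+0-0=0; pred: 15+0-4=11
Max prey = 31 at step 2

Answer: 31 2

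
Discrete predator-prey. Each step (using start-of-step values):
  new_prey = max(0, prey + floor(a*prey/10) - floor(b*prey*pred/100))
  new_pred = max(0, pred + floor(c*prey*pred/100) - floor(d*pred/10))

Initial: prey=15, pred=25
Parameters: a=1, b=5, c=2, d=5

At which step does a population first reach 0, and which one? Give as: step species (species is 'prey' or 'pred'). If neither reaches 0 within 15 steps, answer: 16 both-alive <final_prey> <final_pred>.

Answer: 1 prey

Derivation:
Step 1: prey: 15+1-18=0; pred: 25+7-12=20
First extinction: prey at step 1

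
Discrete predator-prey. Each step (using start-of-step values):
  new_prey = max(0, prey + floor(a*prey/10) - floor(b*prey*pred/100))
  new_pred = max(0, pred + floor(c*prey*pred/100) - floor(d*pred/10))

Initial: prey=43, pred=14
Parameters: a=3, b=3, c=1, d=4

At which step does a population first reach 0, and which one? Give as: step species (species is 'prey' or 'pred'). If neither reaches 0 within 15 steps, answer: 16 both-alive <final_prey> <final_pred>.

Answer: 16 both-alive 83 8

Derivation:
Step 1: prey: 43+12-18=37; pred: 14+6-5=15
Step 2: prey: 37+11-16=32; pred: 15+5-6=14
Step 3: prey: 32+9-13=28; pred: 14+4-5=13
Step 4: prey: 28+8-10=26; pred: 13+3-5=11
Step 5: prey: 26+7-8=25; pred: 11+2-4=9
Step 6: prey: 25+7-6=26; pred: 9+2-3=8
Step 7: prey: 26+7-6=27; pred: 8+2-3=7
Step 8: prey: 27+8-5=30; pred: 7+1-2=6
Step 9: prey: 30+9-5=34; pred: 6+1-2=5
Step 10: prey: 34+10-5=39; pred: 5+1-2=4
Step 11: prey: 39+11-4=46; pred: 4+1-1=4
Step 12: prey: 46+13-5=54; pred: 4+1-1=4
Step 13: prey: 54+16-6=64; pred: 4+2-1=5
Step 14: prey: 64+19-9=74; pred: 5+3-2=6
Step 15: prey: 74+22-13=83; pred: 6+4-2=8
No extinction within 15 steps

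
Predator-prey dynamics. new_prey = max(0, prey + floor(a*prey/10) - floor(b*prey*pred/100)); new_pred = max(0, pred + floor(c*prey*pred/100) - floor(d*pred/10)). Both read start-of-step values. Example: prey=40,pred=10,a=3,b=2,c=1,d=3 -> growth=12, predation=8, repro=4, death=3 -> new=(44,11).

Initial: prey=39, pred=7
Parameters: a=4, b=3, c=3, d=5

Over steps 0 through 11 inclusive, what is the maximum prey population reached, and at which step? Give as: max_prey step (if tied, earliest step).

Step 1: prey: 39+15-8=46; pred: 7+8-3=12
Step 2: prey: 46+18-16=48; pred: 12+16-6=22
Step 3: prey: 48+19-31=36; pred: 22+31-11=42
Step 4: prey: 36+14-45=5; pred: 42+45-21=66
Step 5: prey: 5+2-9=0; pred: 66+9-33=42
Step 6: prey: 0+0-0=0; pred: 42+0-21=21
Step 7: prey: 0+0-0=0; pred: 21+0-10=11
Step 8: prey: 0+0-0=0; pred: 11+0-5=6
Step 9: prey: 0+0-0=0; pred: 6+0-3=3
Step 10: prey: 0+0-0=0; pred: 3+0-1=2
Step 11: prey: 0+0-0=0; pred: 2+0-1=1
Max prey = 48 at step 2

Answer: 48 2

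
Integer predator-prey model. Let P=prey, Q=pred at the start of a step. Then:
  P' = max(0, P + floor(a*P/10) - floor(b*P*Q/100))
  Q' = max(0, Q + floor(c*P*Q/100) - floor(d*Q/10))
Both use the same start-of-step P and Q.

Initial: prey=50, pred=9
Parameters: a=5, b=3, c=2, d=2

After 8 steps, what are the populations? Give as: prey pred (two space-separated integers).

Step 1: prey: 50+25-13=62; pred: 9+9-1=17
Step 2: prey: 62+31-31=62; pred: 17+21-3=35
Step 3: prey: 62+31-65=28; pred: 35+43-7=71
Step 4: prey: 28+14-59=0; pred: 71+39-14=96
Step 5: prey: 0+0-0=0; pred: 96+0-19=77
Step 6: prey: 0+0-0=0; pred: 77+0-15=62
Step 7: prey: 0+0-0=0; pred: 62+0-12=50
Step 8: prey: 0+0-0=0; pred: 50+0-10=40

Answer: 0 40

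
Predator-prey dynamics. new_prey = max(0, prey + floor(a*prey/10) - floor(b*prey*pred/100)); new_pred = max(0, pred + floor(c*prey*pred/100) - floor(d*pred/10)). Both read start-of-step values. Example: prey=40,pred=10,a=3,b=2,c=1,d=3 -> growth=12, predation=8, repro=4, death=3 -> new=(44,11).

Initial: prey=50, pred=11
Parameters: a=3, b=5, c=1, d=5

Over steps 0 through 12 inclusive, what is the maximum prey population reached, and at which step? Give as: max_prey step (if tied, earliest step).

Step 1: prey: 50+15-27=38; pred: 11+5-5=11
Step 2: prey: 38+11-20=29; pred: 11+4-5=10
Step 3: prey: 29+8-14=23; pred: 10+2-5=7
Step 4: prey: 23+6-8=21; pred: 7+1-3=5
Step 5: prey: 21+6-5=22; pred: 5+1-2=4
Step 6: prey: 22+6-4=24; pred: 4+0-2=2
Step 7: prey: 24+7-2=29; pred: 2+0-1=1
Step 8: prey: 29+8-1=36; pred: 1+0-0=1
Step 9: prey: 36+10-1=45; pred: 1+0-0=1
Step 10: prey: 45+13-2=56; pred: 1+0-0=1
Step 11: prey: 56+16-2=70; pred: 1+0-0=1
Step 12: prey: 70+21-3=88; pred: 1+0-0=1
Max prey = 88 at step 12

Answer: 88 12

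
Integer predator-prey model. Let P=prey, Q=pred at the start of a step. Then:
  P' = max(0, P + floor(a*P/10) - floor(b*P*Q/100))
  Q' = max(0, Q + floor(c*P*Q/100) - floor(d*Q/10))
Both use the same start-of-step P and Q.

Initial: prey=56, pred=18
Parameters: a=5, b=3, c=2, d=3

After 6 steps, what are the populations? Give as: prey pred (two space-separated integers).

Answer: 0 27

Derivation:
Step 1: prey: 56+28-30=54; pred: 18+20-5=33
Step 2: prey: 54+27-53=28; pred: 33+35-9=59
Step 3: prey: 28+14-49=0; pred: 59+33-17=75
Step 4: prey: 0+0-0=0; pred: 75+0-22=53
Step 5: prey: 0+0-0=0; pred: 53+0-15=38
Step 6: prey: 0+0-0=0; pred: 38+0-11=27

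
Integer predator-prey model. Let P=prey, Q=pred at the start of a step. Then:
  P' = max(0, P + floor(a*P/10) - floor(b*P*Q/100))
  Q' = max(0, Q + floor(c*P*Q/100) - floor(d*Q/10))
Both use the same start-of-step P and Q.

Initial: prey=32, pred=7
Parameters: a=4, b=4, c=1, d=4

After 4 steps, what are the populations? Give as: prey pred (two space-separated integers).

Answer: 51 8

Derivation:
Step 1: prey: 32+12-8=36; pred: 7+2-2=7
Step 2: prey: 36+14-10=40; pred: 7+2-2=7
Step 3: prey: 40+16-11=45; pred: 7+2-2=7
Step 4: prey: 45+18-12=51; pred: 7+3-2=8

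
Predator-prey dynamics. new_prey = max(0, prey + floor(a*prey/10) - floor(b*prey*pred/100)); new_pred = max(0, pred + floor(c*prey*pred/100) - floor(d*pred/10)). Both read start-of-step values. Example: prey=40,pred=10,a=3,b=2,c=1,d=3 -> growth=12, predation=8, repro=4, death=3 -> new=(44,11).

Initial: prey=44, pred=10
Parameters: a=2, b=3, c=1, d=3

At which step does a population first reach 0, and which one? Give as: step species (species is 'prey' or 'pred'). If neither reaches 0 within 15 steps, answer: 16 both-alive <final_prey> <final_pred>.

Step 1: prey: 44+8-13=39; pred: 10+4-3=11
Step 2: prey: 39+7-12=34; pred: 11+4-3=12
Step 3: prey: 34+6-12=28; pred: 12+4-3=13
Step 4: prey: 28+5-10=23; pred: 13+3-3=13
Step 5: prey: 23+4-8=19; pred: 13+2-3=12
Step 6: prey: 19+3-6=16; pred: 12+2-3=11
Step 7: prey: 16+3-5=14; pred: 11+1-3=9
Step 8: prey: 14+2-3=13; pred: 9+1-2=8
Step 9: prey: 13+2-3=12; pred: 8+1-2=7
Step 10: prey: 12+2-2=12; pred: 7+0-2=5
Step 11: prey: 12+2-1=13; pred: 5+0-1=4
Step 12: prey: 13+2-1=14; pred: 4+0-1=3
Step 13: prey: 14+2-1=15; pred: 3+0-0=3
Step 14: prey: 15+3-1=17; pred: 3+0-0=3
Step 15: prey: 17+3-1=19; pred: 3+0-0=3
No extinction within 15 steps

Answer: 16 both-alive 19 3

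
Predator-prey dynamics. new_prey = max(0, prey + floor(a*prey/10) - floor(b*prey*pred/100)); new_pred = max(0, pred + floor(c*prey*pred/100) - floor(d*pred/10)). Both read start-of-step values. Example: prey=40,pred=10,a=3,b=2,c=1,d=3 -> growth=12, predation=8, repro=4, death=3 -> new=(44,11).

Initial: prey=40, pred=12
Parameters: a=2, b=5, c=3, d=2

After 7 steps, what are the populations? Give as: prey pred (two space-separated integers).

Step 1: prey: 40+8-24=24; pred: 12+14-2=24
Step 2: prey: 24+4-28=0; pred: 24+17-4=37
Step 3: prey: 0+0-0=0; pred: 37+0-7=30
Step 4: prey: 0+0-0=0; pred: 30+0-6=24
Step 5: prey: 0+0-0=0; pred: 24+0-4=20
Step 6: prey: 0+0-0=0; pred: 20+0-4=16
Step 7: prey: 0+0-0=0; pred: 16+0-3=13

Answer: 0 13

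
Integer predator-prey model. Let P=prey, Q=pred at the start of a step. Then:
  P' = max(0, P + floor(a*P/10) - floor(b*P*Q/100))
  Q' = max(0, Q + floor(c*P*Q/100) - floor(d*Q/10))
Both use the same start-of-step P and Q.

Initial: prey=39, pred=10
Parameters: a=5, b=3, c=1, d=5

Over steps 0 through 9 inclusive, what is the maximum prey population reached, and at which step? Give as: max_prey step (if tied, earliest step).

Step 1: prey: 39+19-11=47; pred: 10+3-5=8
Step 2: prey: 47+23-11=59; pred: 8+3-4=7
Step 3: prey: 59+29-12=76; pred: 7+4-3=8
Step 4: prey: 76+38-18=96; pred: 8+6-4=10
Step 5: prey: 96+48-28=116; pred: 10+9-5=14
Step 6: prey: 116+58-48=126; pred: 14+16-7=23
Step 7: prey: 126+63-86=103; pred: 23+28-11=40
Step 8: prey: 103+51-123=31; pred: 40+41-20=61
Step 9: prey: 31+15-56=0; pred: 61+18-30=49
Max prey = 126 at step 6

Answer: 126 6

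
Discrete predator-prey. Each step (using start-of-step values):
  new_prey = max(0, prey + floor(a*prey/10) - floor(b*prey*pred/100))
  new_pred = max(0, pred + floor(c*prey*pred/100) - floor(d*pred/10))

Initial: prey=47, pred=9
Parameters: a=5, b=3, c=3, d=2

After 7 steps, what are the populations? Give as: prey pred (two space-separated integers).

Step 1: prey: 47+23-12=58; pred: 9+12-1=20
Step 2: prey: 58+29-34=53; pred: 20+34-4=50
Step 3: prey: 53+26-79=0; pred: 50+79-10=119
Step 4: prey: 0+0-0=0; pred: 119+0-23=96
Step 5: prey: 0+0-0=0; pred: 96+0-19=77
Step 6: prey: 0+0-0=0; pred: 77+0-15=62
Step 7: prey: 0+0-0=0; pred: 62+0-12=50

Answer: 0 50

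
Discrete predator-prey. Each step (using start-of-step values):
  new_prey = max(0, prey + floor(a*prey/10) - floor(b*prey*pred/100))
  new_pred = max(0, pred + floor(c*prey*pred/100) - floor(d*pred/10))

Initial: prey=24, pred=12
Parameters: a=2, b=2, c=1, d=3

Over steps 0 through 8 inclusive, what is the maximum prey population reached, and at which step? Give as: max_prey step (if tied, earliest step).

Answer: 29 8

Derivation:
Step 1: prey: 24+4-5=23; pred: 12+2-3=11
Step 2: prey: 23+4-5=22; pred: 11+2-3=10
Step 3: prey: 22+4-4=22; pred: 10+2-3=9
Step 4: prey: 22+4-3=23; pred: 9+1-2=8
Step 5: prey: 23+4-3=24; pred: 8+1-2=7
Step 6: prey: 24+4-3=25; pred: 7+1-2=6
Step 7: prey: 25+5-3=27; pred: 6+1-1=6
Step 8: prey: 27+5-3=29; pred: 6+1-1=6
Max prey = 29 at step 8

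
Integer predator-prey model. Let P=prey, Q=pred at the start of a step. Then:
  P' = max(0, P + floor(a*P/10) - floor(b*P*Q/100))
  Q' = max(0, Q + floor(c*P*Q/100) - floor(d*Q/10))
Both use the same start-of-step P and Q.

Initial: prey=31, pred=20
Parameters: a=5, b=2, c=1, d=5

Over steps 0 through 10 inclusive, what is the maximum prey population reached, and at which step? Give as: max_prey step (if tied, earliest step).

Step 1: prey: 31+15-12=34; pred: 20+6-10=16
Step 2: prey: 34+17-10=41; pred: 16+5-8=13
Step 3: prey: 41+20-10=51; pred: 13+5-6=12
Step 4: prey: 51+25-12=64; pred: 12+6-6=12
Step 5: prey: 64+32-15=81; pred: 12+7-6=13
Step 6: prey: 81+40-21=100; pred: 13+10-6=17
Step 7: prey: 100+50-34=116; pred: 17+17-8=26
Step 8: prey: 116+58-60=114; pred: 26+30-13=43
Step 9: prey: 114+57-98=73; pred: 43+49-21=71
Step 10: prey: 73+36-103=6; pred: 71+51-35=87
Max prey = 116 at step 7

Answer: 116 7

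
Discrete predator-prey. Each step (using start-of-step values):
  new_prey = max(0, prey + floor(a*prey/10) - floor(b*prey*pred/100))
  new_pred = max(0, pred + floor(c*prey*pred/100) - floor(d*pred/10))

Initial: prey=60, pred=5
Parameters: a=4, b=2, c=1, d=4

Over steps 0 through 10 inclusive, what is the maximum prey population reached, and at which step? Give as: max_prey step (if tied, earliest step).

Answer: 141 4

Derivation:
Step 1: prey: 60+24-6=78; pred: 5+3-2=6
Step 2: prey: 78+31-9=100; pred: 6+4-2=8
Step 3: prey: 100+40-16=124; pred: 8+8-3=13
Step 4: prey: 124+49-32=141; pred: 13+16-5=24
Step 5: prey: 141+56-67=130; pred: 24+33-9=48
Step 6: prey: 130+52-124=58; pred: 48+62-19=91
Step 7: prey: 58+23-105=0; pred: 91+52-36=107
Step 8: prey: 0+0-0=0; pred: 107+0-42=65
Step 9: prey: 0+0-0=0; pred: 65+0-26=39
Step 10: prey: 0+0-0=0; pred: 39+0-15=24
Max prey = 141 at step 4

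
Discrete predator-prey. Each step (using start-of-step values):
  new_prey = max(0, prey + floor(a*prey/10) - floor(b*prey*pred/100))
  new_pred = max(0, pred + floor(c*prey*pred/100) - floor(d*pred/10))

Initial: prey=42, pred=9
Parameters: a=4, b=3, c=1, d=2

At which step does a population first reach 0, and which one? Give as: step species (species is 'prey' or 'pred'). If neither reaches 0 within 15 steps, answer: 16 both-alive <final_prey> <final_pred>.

Answer: 16 both-alive 1 7

Derivation:
Step 1: prey: 42+16-11=47; pred: 9+3-1=11
Step 2: prey: 47+18-15=50; pred: 11+5-2=14
Step 3: prey: 50+20-21=49; pred: 14+7-2=19
Step 4: prey: 49+19-27=41; pred: 19+9-3=25
Step 5: prey: 41+16-30=27; pred: 25+10-5=30
Step 6: prey: 27+10-24=13; pred: 30+8-6=32
Step 7: prey: 13+5-12=6; pred: 32+4-6=30
Step 8: prey: 6+2-5=3; pred: 30+1-6=25
Step 9: prey: 3+1-2=2; pred: 25+0-5=20
Step 10: prey: 2+0-1=1; pred: 20+0-4=16
Step 11: prey: 1+0-0=1; pred: 16+0-3=13
Step 12: prey: 1+0-0=1; pred: 13+0-2=11
Step 13: prey: 1+0-0=1; pred: 11+0-2=9
Step 14: prey: 1+0-0=1; pred: 9+0-1=8
Step 15: prey: 1+0-0=1; pred: 8+0-1=7
No extinction within 15 steps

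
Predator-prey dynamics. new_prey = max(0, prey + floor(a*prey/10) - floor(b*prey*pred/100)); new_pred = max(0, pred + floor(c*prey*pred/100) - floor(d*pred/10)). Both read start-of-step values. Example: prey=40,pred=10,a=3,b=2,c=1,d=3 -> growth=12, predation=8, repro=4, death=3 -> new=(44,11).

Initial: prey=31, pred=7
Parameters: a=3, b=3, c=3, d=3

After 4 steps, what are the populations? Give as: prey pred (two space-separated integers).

Answer: 8 46

Derivation:
Step 1: prey: 31+9-6=34; pred: 7+6-2=11
Step 2: prey: 34+10-11=33; pred: 11+11-3=19
Step 3: prey: 33+9-18=24; pred: 19+18-5=32
Step 4: prey: 24+7-23=8; pred: 32+23-9=46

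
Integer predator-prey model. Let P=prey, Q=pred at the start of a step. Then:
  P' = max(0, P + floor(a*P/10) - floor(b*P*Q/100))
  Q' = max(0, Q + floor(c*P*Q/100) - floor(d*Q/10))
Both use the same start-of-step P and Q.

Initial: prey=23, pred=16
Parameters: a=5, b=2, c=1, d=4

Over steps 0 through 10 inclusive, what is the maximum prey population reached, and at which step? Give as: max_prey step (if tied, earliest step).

Step 1: prey: 23+11-7=27; pred: 16+3-6=13
Step 2: prey: 27+13-7=33; pred: 13+3-5=11
Step 3: prey: 33+16-7=42; pred: 11+3-4=10
Step 4: prey: 42+21-8=55; pred: 10+4-4=10
Step 5: prey: 55+27-11=71; pred: 10+5-4=11
Step 6: prey: 71+35-15=91; pred: 11+7-4=14
Step 7: prey: 91+45-25=111; pred: 14+12-5=21
Step 8: prey: 111+55-46=120; pred: 21+23-8=36
Step 9: prey: 120+60-86=94; pred: 36+43-14=65
Step 10: prey: 94+47-122=19; pred: 65+61-26=100
Max prey = 120 at step 8

Answer: 120 8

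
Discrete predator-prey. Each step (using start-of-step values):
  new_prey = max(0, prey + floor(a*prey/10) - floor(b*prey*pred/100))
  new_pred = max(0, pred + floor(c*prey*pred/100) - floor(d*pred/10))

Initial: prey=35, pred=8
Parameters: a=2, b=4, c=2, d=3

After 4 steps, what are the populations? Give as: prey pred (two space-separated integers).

Answer: 9 16

Derivation:
Step 1: prey: 35+7-11=31; pred: 8+5-2=11
Step 2: prey: 31+6-13=24; pred: 11+6-3=14
Step 3: prey: 24+4-13=15; pred: 14+6-4=16
Step 4: prey: 15+3-9=9; pred: 16+4-4=16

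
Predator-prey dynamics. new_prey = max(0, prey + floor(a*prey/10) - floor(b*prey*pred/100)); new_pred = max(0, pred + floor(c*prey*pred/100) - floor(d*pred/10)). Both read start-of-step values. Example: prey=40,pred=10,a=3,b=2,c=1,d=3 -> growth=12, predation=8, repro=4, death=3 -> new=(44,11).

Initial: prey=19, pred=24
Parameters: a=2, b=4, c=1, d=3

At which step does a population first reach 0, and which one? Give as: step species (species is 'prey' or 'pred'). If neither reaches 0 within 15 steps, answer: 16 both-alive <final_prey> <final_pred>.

Step 1: prey: 19+3-18=4; pred: 24+4-7=21
Step 2: prey: 4+0-3=1; pred: 21+0-6=15
Step 3: prey: 1+0-0=1; pred: 15+0-4=11
Step 4: prey: 1+0-0=1; pred: 11+0-3=8
Step 5: prey: 1+0-0=1; pred: 8+0-2=6
Step 6: prey: 1+0-0=1; pred: 6+0-1=5
Step 7: prey: 1+0-0=1; pred: 5+0-1=4
Step 8: prey: 1+0-0=1; pred: 4+0-1=3
Step 9: prey: 1+0-0=1; pred: 3+0-0=3
Steps 10-15: state stable at prey=1, pred=3 (no change)
No extinction within 15 steps

Answer: 16 both-alive 1 3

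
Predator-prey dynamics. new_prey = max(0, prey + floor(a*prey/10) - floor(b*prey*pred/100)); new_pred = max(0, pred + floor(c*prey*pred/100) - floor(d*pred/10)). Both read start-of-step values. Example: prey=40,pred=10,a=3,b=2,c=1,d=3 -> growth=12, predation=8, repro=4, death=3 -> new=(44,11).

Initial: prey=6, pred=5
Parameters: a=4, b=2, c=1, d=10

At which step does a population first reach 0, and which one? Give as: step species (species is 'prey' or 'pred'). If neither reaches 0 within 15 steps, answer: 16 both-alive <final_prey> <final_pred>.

Step 1: prey: 6+2-0=8; pred: 5+0-5=0
First extinction: pred at step 1

Answer: 1 pred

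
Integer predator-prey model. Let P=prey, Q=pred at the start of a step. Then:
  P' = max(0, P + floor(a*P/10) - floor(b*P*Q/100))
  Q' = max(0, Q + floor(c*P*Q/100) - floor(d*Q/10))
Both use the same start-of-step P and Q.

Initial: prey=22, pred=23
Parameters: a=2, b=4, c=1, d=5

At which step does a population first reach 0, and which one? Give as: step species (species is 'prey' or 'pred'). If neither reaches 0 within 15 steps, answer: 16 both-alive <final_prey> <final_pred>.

Answer: 16 both-alive 2 1

Derivation:
Step 1: prey: 22+4-20=6; pred: 23+5-11=17
Step 2: prey: 6+1-4=3; pred: 17+1-8=10
Step 3: prey: 3+0-1=2; pred: 10+0-5=5
Step 4: prey: 2+0-0=2; pred: 5+0-2=3
Step 5: prey: 2+0-0=2; pred: 3+0-1=2
Step 6: prey: 2+0-0=2; pred: 2+0-1=1
Step 7: prey: 2+0-0=2; pred: 1+0-0=1
Steps 8-15: state stable at prey=2, pred=1 (no change)
No extinction within 15 steps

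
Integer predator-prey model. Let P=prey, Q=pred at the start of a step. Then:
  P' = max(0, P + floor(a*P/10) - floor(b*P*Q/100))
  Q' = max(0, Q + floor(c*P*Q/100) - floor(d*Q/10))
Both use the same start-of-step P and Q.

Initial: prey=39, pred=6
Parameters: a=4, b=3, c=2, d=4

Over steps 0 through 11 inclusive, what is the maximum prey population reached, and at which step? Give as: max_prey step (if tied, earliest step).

Step 1: prey: 39+15-7=47; pred: 6+4-2=8
Step 2: prey: 47+18-11=54; pred: 8+7-3=12
Step 3: prey: 54+21-19=56; pred: 12+12-4=20
Step 4: prey: 56+22-33=45; pred: 20+22-8=34
Step 5: prey: 45+18-45=18; pred: 34+30-13=51
Step 6: prey: 18+7-27=0; pred: 51+18-20=49
Step 7: prey: 0+0-0=0; pred: 49+0-19=30
Step 8: prey: 0+0-0=0; pred: 30+0-12=18
Step 9: prey: 0+0-0=0; pred: 18+0-7=11
Step 10: prey: 0+0-0=0; pred: 11+0-4=7
Step 11: prey: 0+0-0=0; pred: 7+0-2=5
Max prey = 56 at step 3

Answer: 56 3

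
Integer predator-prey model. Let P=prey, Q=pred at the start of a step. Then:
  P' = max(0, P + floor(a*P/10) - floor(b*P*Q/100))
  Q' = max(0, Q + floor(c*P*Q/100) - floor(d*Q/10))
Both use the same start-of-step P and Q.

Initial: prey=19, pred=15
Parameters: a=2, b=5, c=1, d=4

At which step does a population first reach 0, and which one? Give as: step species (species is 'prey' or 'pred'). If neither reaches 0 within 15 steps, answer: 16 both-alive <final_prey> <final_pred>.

Step 1: prey: 19+3-14=8; pred: 15+2-6=11
Step 2: prey: 8+1-4=5; pred: 11+0-4=7
Step 3: prey: 5+1-1=5; pred: 7+0-2=5
Step 4: prey: 5+1-1=5; pred: 5+0-2=3
Step 5: prey: 5+1-0=6; pred: 3+0-1=2
Step 6: prey: 6+1-0=7; pred: 2+0-0=2
Step 7: prey: 7+1-0=8; pred: 2+0-0=2
Step 8: prey: 8+1-0=9; pred: 2+0-0=2
Step 9: prey: 9+1-0=10; pred: 2+0-0=2
Step 10: prey: 10+2-1=11; pred: 2+0-0=2
Step 11: prey: 11+2-1=12; pred: 2+0-0=2
Step 12: prey: 12+2-1=13; pred: 2+0-0=2
Step 13: prey: 13+2-1=14; pred: 2+0-0=2
Step 14: prey: 14+2-1=15; pred: 2+0-0=2
Step 15: prey: 15+3-1=17; pred: 2+0-0=2
No extinction within 15 steps

Answer: 16 both-alive 17 2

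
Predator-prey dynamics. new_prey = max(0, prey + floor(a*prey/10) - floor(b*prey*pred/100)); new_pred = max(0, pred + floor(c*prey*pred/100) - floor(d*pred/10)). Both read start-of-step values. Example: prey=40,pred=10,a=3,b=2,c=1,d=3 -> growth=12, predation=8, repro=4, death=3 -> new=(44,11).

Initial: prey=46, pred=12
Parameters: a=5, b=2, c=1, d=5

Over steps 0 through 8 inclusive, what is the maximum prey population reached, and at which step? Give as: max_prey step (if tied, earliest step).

Answer: 120 5

Derivation:
Step 1: prey: 46+23-11=58; pred: 12+5-6=11
Step 2: prey: 58+29-12=75; pred: 11+6-5=12
Step 3: prey: 75+37-18=94; pred: 12+9-6=15
Step 4: prey: 94+47-28=113; pred: 15+14-7=22
Step 5: prey: 113+56-49=120; pred: 22+24-11=35
Step 6: prey: 120+60-84=96; pred: 35+42-17=60
Step 7: prey: 96+48-115=29; pred: 60+57-30=87
Step 8: prey: 29+14-50=0; pred: 87+25-43=69
Max prey = 120 at step 5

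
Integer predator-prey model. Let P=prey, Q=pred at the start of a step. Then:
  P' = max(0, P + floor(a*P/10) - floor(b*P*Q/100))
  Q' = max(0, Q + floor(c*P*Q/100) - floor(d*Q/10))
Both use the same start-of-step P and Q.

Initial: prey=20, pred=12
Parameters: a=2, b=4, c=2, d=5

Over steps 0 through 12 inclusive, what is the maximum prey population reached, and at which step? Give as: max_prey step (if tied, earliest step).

Step 1: prey: 20+4-9=15; pred: 12+4-6=10
Step 2: prey: 15+3-6=12; pred: 10+3-5=8
Step 3: prey: 12+2-3=11; pred: 8+1-4=5
Step 4: prey: 11+2-2=11; pred: 5+1-2=4
Step 5: prey: 11+2-1=12; pred: 4+0-2=2
Step 6: prey: 12+2-0=14; pred: 2+0-1=1
Step 7: prey: 14+2-0=16; pred: 1+0-0=1
Step 8: prey: 16+3-0=19; pred: 1+0-0=1
Step 9: prey: 19+3-0=22; pred: 1+0-0=1
Step 10: prey: 22+4-0=26; pred: 1+0-0=1
Step 11: prey: 26+5-1=30; pred: 1+0-0=1
Step 12: prey: 30+6-1=35; pred: 1+0-0=1
Max prey = 35 at step 12

Answer: 35 12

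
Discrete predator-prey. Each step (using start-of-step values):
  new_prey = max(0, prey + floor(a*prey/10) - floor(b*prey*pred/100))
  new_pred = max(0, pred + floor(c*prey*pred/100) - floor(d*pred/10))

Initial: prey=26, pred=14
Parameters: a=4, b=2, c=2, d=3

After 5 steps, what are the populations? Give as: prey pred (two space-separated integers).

Step 1: prey: 26+10-7=29; pred: 14+7-4=17
Step 2: prey: 29+11-9=31; pred: 17+9-5=21
Step 3: prey: 31+12-13=30; pred: 21+13-6=28
Step 4: prey: 30+12-16=26; pred: 28+16-8=36
Step 5: prey: 26+10-18=18; pred: 36+18-10=44

Answer: 18 44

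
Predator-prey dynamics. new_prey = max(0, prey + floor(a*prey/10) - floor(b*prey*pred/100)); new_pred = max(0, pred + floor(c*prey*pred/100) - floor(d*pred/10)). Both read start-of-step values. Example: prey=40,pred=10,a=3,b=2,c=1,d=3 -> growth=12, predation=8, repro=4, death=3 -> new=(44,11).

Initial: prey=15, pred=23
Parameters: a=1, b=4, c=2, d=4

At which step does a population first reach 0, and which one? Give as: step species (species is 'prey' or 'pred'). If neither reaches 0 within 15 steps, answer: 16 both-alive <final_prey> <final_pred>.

Step 1: prey: 15+1-13=3; pred: 23+6-9=20
Step 2: prey: 3+0-2=1; pred: 20+1-8=13
Step 3: prey: 1+0-0=1; pred: 13+0-5=8
Step 4: prey: 1+0-0=1; pred: 8+0-3=5
Step 5: prey: 1+0-0=1; pred: 5+0-2=3
Step 6: prey: 1+0-0=1; pred: 3+0-1=2
Step 7: prey: 1+0-0=1; pred: 2+0-0=2
Steps 8-15: state stable at prey=1, pred=2 (no change)
No extinction within 15 steps

Answer: 16 both-alive 1 2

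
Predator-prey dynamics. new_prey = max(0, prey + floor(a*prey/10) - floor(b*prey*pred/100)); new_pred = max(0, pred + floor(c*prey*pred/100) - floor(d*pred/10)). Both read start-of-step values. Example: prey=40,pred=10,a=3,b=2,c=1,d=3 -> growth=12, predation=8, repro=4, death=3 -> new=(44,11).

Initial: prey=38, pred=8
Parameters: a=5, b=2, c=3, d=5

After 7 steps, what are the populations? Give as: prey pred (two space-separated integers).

Step 1: prey: 38+19-6=51; pred: 8+9-4=13
Step 2: prey: 51+25-13=63; pred: 13+19-6=26
Step 3: prey: 63+31-32=62; pred: 26+49-13=62
Step 4: prey: 62+31-76=17; pred: 62+115-31=146
Step 5: prey: 17+8-49=0; pred: 146+74-73=147
Step 6: prey: 0+0-0=0; pred: 147+0-73=74
Step 7: prey: 0+0-0=0; pred: 74+0-37=37

Answer: 0 37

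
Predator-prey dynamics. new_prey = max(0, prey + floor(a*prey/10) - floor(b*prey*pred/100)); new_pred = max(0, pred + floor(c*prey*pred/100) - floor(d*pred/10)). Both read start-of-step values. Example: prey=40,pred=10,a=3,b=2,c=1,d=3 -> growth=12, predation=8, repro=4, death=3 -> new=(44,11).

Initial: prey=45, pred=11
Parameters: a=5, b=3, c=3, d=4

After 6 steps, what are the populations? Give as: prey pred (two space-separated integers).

Answer: 0 26

Derivation:
Step 1: prey: 45+22-14=53; pred: 11+14-4=21
Step 2: prey: 53+26-33=46; pred: 21+33-8=46
Step 3: prey: 46+23-63=6; pred: 46+63-18=91
Step 4: prey: 6+3-16=0; pred: 91+16-36=71
Step 5: prey: 0+0-0=0; pred: 71+0-28=43
Step 6: prey: 0+0-0=0; pred: 43+0-17=26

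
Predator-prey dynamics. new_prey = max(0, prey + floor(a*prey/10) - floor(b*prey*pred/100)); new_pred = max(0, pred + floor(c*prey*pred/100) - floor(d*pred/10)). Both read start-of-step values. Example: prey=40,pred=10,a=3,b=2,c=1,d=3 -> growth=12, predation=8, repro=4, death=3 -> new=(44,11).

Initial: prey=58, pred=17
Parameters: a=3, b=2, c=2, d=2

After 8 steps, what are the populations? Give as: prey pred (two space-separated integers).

Step 1: prey: 58+17-19=56; pred: 17+19-3=33
Step 2: prey: 56+16-36=36; pred: 33+36-6=63
Step 3: prey: 36+10-45=1; pred: 63+45-12=96
Step 4: prey: 1+0-1=0; pred: 96+1-19=78
Step 5: prey: 0+0-0=0; pred: 78+0-15=63
Step 6: prey: 0+0-0=0; pred: 63+0-12=51
Step 7: prey: 0+0-0=0; pred: 51+0-10=41
Step 8: prey: 0+0-0=0; pred: 41+0-8=33

Answer: 0 33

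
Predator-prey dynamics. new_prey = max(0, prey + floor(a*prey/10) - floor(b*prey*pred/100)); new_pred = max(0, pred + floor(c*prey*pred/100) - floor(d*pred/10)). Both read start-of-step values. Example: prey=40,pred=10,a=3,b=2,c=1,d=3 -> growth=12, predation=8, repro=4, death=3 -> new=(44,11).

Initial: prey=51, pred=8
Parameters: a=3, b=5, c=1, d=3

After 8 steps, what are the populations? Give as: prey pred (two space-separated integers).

Answer: 12 5

Derivation:
Step 1: prey: 51+15-20=46; pred: 8+4-2=10
Step 2: prey: 46+13-23=36; pred: 10+4-3=11
Step 3: prey: 36+10-19=27; pred: 11+3-3=11
Step 4: prey: 27+8-14=21; pred: 11+2-3=10
Step 5: prey: 21+6-10=17; pred: 10+2-3=9
Step 6: prey: 17+5-7=15; pred: 9+1-2=8
Step 7: prey: 15+4-6=13; pred: 8+1-2=7
Step 8: prey: 13+3-4=12; pred: 7+0-2=5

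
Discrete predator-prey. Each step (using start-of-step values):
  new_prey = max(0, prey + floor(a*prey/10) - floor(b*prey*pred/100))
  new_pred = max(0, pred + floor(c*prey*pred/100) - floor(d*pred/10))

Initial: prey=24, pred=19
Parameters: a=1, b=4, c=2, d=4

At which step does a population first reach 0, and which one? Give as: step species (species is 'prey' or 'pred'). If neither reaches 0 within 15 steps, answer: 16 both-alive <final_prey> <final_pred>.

Answer: 16 both-alive 1 2

Derivation:
Step 1: prey: 24+2-18=8; pred: 19+9-7=21
Step 2: prey: 8+0-6=2; pred: 21+3-8=16
Step 3: prey: 2+0-1=1; pred: 16+0-6=10
Step 4: prey: 1+0-0=1; pred: 10+0-4=6
Step 5: prey: 1+0-0=1; pred: 6+0-2=4
Step 6: prey: 1+0-0=1; pred: 4+0-1=3
Step 7: prey: 1+0-0=1; pred: 3+0-1=2
Step 8: prey: 1+0-0=1; pred: 2+0-0=2
Steps 9-15: state stable at prey=1, pred=2 (no change)
No extinction within 15 steps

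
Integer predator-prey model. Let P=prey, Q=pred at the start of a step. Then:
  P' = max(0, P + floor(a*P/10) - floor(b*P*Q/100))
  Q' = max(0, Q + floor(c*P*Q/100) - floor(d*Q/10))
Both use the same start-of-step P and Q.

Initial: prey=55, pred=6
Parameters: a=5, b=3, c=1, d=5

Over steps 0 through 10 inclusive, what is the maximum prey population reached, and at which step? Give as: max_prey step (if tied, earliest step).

Answer: 149 4

Derivation:
Step 1: prey: 55+27-9=73; pred: 6+3-3=6
Step 2: prey: 73+36-13=96; pred: 6+4-3=7
Step 3: prey: 96+48-20=124; pred: 7+6-3=10
Step 4: prey: 124+62-37=149; pred: 10+12-5=17
Step 5: prey: 149+74-75=148; pred: 17+25-8=34
Step 6: prey: 148+74-150=72; pred: 34+50-17=67
Step 7: prey: 72+36-144=0; pred: 67+48-33=82
Step 8: prey: 0+0-0=0; pred: 82+0-41=41
Step 9: prey: 0+0-0=0; pred: 41+0-20=21
Step 10: prey: 0+0-0=0; pred: 21+0-10=11
Max prey = 149 at step 4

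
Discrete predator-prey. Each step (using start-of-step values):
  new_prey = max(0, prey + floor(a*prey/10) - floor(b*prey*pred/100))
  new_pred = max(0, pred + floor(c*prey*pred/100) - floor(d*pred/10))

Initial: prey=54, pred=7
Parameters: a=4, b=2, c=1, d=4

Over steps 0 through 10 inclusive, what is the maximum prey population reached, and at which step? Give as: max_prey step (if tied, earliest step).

Answer: 114 4

Derivation:
Step 1: prey: 54+21-7=68; pred: 7+3-2=8
Step 2: prey: 68+27-10=85; pred: 8+5-3=10
Step 3: prey: 85+34-17=102; pred: 10+8-4=14
Step 4: prey: 102+40-28=114; pred: 14+14-5=23
Step 5: prey: 114+45-52=107; pred: 23+26-9=40
Step 6: prey: 107+42-85=64; pred: 40+42-16=66
Step 7: prey: 64+25-84=5; pred: 66+42-26=82
Step 8: prey: 5+2-8=0; pred: 82+4-32=54
Step 9: prey: 0+0-0=0; pred: 54+0-21=33
Step 10: prey: 0+0-0=0; pred: 33+0-13=20
Max prey = 114 at step 4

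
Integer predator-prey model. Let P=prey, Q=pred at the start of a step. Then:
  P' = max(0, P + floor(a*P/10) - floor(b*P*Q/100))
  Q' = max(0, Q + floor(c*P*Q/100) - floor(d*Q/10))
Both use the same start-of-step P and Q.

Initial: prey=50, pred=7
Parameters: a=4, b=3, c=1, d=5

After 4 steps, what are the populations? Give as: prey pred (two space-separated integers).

Step 1: prey: 50+20-10=60; pred: 7+3-3=7
Step 2: prey: 60+24-12=72; pred: 7+4-3=8
Step 3: prey: 72+28-17=83; pred: 8+5-4=9
Step 4: prey: 83+33-22=94; pred: 9+7-4=12

Answer: 94 12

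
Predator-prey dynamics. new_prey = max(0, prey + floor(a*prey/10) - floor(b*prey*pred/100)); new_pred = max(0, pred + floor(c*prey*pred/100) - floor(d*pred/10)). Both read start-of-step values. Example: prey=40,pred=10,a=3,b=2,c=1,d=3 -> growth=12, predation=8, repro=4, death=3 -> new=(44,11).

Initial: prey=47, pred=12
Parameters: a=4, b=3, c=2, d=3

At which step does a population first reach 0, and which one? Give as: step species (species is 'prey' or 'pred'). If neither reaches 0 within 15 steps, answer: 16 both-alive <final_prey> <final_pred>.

Step 1: prey: 47+18-16=49; pred: 12+11-3=20
Step 2: prey: 49+19-29=39; pred: 20+19-6=33
Step 3: prey: 39+15-38=16; pred: 33+25-9=49
Step 4: prey: 16+6-23=0; pred: 49+15-14=50
First extinction: prey at step 4

Answer: 4 prey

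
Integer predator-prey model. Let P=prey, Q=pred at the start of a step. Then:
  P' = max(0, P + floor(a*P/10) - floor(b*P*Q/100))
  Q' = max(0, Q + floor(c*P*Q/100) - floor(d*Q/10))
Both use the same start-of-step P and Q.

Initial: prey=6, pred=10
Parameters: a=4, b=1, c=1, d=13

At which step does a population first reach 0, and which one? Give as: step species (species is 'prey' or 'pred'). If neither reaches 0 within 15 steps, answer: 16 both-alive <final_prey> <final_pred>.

Answer: 1 pred

Derivation:
Step 1: prey: 6+2-0=8; pred: 10+0-13=0
First extinction: pred at step 1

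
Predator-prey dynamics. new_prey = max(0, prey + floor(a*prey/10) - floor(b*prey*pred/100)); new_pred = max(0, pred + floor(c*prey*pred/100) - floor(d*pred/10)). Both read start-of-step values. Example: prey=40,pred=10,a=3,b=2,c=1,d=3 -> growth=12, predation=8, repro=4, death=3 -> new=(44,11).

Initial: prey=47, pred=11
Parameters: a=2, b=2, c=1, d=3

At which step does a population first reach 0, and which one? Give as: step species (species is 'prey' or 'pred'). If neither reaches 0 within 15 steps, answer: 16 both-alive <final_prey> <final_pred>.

Answer: 16 both-alive 19 6

Derivation:
Step 1: prey: 47+9-10=46; pred: 11+5-3=13
Step 2: prey: 46+9-11=44; pred: 13+5-3=15
Step 3: prey: 44+8-13=39; pred: 15+6-4=17
Step 4: prey: 39+7-13=33; pred: 17+6-5=18
Step 5: prey: 33+6-11=28; pred: 18+5-5=18
Step 6: prey: 28+5-10=23; pred: 18+5-5=18
Step 7: prey: 23+4-8=19; pred: 18+4-5=17
Step 8: prey: 19+3-6=16; pred: 17+3-5=15
Step 9: prey: 16+3-4=15; pred: 15+2-4=13
Step 10: prey: 15+3-3=15; pred: 13+1-3=11
Step 11: prey: 15+3-3=15; pred: 11+1-3=9
Step 12: prey: 15+3-2=16; pred: 9+1-2=8
Step 13: prey: 16+3-2=17; pred: 8+1-2=7
Step 14: prey: 17+3-2=18; pred: 7+1-2=6
Step 15: prey: 18+3-2=19; pred: 6+1-1=6
No extinction within 15 steps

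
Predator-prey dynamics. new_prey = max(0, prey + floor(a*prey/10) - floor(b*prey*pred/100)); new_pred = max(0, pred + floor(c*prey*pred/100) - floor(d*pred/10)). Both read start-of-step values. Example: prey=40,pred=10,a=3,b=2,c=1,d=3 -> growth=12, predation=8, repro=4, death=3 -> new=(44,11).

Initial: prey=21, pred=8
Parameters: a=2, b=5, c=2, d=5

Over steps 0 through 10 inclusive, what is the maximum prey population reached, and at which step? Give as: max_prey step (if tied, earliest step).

Step 1: prey: 21+4-8=17; pred: 8+3-4=7
Step 2: prey: 17+3-5=15; pred: 7+2-3=6
Step 3: prey: 15+3-4=14; pred: 6+1-3=4
Step 4: prey: 14+2-2=14; pred: 4+1-2=3
Step 5: prey: 14+2-2=14; pred: 3+0-1=2
Step 6: prey: 14+2-1=15; pred: 2+0-1=1
Step 7: prey: 15+3-0=18; pred: 1+0-0=1
Step 8: prey: 18+3-0=21; pred: 1+0-0=1
Step 9: prey: 21+4-1=24; pred: 1+0-0=1
Step 10: prey: 24+4-1=27; pred: 1+0-0=1
Max prey = 27 at step 10

Answer: 27 10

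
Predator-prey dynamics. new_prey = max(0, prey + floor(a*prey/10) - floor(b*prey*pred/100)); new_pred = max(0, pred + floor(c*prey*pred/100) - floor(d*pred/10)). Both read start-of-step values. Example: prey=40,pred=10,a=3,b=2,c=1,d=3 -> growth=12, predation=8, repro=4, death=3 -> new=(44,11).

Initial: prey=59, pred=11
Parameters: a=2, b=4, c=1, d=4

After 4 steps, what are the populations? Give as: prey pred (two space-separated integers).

Step 1: prey: 59+11-25=45; pred: 11+6-4=13
Step 2: prey: 45+9-23=31; pred: 13+5-5=13
Step 3: prey: 31+6-16=21; pred: 13+4-5=12
Step 4: prey: 21+4-10=15; pred: 12+2-4=10

Answer: 15 10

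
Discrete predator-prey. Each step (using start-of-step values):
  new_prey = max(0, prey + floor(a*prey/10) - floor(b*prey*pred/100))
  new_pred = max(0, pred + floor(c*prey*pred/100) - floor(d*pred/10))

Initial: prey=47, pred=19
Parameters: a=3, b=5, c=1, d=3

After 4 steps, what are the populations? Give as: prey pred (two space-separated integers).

Step 1: prey: 47+14-44=17; pred: 19+8-5=22
Step 2: prey: 17+5-18=4; pred: 22+3-6=19
Step 3: prey: 4+1-3=2; pred: 19+0-5=14
Step 4: prey: 2+0-1=1; pred: 14+0-4=10

Answer: 1 10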